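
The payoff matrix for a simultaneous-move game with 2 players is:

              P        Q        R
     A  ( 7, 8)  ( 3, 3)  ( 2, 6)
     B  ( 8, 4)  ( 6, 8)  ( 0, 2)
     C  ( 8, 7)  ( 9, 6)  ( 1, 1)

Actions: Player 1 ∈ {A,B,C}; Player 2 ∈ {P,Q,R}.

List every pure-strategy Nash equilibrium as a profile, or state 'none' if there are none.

(A,P): not NE [P1→C gives 8>7]
(A,Q): not NE [P1→C gives 9>3; P2→P gives 8>3]
(A,R): not NE [P2→P gives 8>6]
(B,P): not NE [P2→Q gives 8>4]
(B,Q): not NE [P1→C gives 9>6]
(B,R): not NE [P1→A gives 2>0; P2→Q gives 8>2]
(C,P): NE
(C,Q): not NE [P2→P gives 7>6]
(C,R): not NE [P1→A gives 2>1; P2→P gives 7>1]

NE set: (C,P)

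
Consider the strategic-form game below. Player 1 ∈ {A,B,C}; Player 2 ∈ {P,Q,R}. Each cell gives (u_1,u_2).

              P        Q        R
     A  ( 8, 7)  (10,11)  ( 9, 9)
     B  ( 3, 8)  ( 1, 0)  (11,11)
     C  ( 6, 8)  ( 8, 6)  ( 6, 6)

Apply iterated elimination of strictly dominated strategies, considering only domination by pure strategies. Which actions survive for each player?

P1 drop C (A beats it: P:8>6 Q:10>8 R:9>6)
P2 drop P (R beats it: A:9>7 B:11>8)
P1→{A,B} P2→{Q,R}

IESDS → P1:{A,B} P2:{Q,R}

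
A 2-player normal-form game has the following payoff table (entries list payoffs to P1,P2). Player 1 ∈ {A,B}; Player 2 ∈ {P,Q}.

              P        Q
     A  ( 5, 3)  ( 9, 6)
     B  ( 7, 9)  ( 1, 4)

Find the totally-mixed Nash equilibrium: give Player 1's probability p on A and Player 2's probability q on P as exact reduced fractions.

(p,q) = (5/8, 4/5)

P1 indiff ⇒ q·5+(1-q)·9 = q·7+(1-q)·1 ⇒ q(-2) = (1-q)(-8) ⇒ q = 4/5
P2 indiff ⇒ p·3+(1-p)·9 = p·6+(1-p)·4 ⇒ p(-3) = (1-p)(-5) ⇒ p = 5/8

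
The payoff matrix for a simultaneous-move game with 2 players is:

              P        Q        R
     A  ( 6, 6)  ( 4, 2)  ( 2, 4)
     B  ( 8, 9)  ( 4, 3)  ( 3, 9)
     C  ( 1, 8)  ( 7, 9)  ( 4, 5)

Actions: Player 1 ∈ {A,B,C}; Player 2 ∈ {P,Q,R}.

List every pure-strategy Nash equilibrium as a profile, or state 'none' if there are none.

(A,P): not NE [P1→B gives 8>6]
(A,Q): not NE [P1→C gives 7>4; P2→P gives 6>2]
(A,R): not NE [P1→C gives 4>2; P2→P gives 6>4]
(B,P): NE
(B,Q): not NE [P1→C gives 7>4; P2→R gives 9>3]
(B,R): not NE [P1→C gives 4>3]
(C,P): not NE [P1→B gives 8>1; P2→Q gives 9>8]
(C,Q): NE
(C,R): not NE [P2→Q gives 9>5]

PSNE = {(B,P), (C,Q)}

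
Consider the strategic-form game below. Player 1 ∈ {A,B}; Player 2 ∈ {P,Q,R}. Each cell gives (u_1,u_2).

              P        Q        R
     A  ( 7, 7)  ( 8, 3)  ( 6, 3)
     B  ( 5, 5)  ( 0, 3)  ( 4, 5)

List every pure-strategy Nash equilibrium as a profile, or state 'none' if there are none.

Nash profiles: (A,P)

(A,P): NE
(A,Q): not NE [P2→P gives 7>3]
(A,R): not NE [P2→P gives 7>3]
(B,P): not NE [P1→A gives 7>5]
(B,Q): not NE [P1→A gives 8>0; P2→R gives 5>3]
(B,R): not NE [P1→A gives 6>4]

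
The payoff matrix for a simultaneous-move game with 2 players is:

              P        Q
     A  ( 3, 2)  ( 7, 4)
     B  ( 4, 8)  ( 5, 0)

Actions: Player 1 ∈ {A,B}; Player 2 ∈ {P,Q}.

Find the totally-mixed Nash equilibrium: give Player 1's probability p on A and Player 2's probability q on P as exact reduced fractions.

p=4/5, q=2/3

P1 indiff ⇒ q·3+(1-q)·7 = q·4+(1-q)·5 ⇒ q(-1) = (1-q)(-2) ⇒ q = 2/3
P2 indiff ⇒ p·2+(1-p)·8 = p·4+(1-p)·0 ⇒ p(-2) = (1-p)(-8) ⇒ p = 4/5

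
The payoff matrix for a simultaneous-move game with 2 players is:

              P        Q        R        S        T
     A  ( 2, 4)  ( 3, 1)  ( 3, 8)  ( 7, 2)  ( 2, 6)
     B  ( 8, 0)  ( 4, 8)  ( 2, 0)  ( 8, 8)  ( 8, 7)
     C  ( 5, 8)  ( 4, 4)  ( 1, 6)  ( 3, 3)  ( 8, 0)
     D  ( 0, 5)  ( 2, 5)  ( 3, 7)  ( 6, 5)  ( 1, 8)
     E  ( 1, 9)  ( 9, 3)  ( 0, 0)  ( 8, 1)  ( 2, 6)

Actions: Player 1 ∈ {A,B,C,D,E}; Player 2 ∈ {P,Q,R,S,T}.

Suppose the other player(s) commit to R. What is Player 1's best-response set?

BR_1 = {A,D}

u_1(A vs R) = 3
u_1(B vs R) = 2
u_1(C vs R) = 1
u_1(D vs R) = 3
u_1(E vs R) = 0
max payoff 3 at {A,D}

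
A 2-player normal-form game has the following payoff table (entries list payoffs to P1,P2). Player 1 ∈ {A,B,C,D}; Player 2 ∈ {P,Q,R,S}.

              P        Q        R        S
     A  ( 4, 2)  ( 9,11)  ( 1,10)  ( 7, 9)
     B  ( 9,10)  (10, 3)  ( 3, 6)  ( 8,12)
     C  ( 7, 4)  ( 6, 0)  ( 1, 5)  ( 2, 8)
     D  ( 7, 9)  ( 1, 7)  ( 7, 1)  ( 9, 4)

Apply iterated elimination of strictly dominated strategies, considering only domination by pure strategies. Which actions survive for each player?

P1 drop A (B beats it: P:9>4 Q:10>9 R:3>1 S:8>7)
P1 drop C (B beats it: P:9>7 Q:10>6 R:3>1 S:8>2)
P2 drop Q (P beats it: B:10>3 D:9>7)
P2 drop R (P beats it: B:10>6 D:9>1)
P1→{B,D} P2→{P,S}

Survivors P1:{B,D} P2:{P,S}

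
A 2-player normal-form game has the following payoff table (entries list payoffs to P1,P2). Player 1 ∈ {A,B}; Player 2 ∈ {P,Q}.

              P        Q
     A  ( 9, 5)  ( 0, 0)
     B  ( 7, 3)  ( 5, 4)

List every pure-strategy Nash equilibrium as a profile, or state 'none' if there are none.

(A,P): NE
(A,Q): not NE [P1→B gives 5>0; P2→P gives 5>0]
(B,P): not NE [P1→A gives 9>7; P2→Q gives 4>3]
(B,Q): NE

Nash profiles: (A,P), (B,Q)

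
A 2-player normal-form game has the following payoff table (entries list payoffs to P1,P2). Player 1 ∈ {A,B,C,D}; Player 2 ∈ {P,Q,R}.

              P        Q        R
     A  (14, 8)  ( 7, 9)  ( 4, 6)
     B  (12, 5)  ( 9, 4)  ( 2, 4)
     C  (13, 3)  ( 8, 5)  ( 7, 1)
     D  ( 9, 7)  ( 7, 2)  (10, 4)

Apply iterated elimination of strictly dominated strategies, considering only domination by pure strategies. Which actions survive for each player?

Remaining: P1:{A,B,C} P2:{P,Q}

P2 drop R (P beats it: A:8>6 B:5>4 C:3>1 D:7>4)
P1 drop D (B beats it: P:12>9 Q:9>7)
P1→{A,B,C} P2→{P,Q}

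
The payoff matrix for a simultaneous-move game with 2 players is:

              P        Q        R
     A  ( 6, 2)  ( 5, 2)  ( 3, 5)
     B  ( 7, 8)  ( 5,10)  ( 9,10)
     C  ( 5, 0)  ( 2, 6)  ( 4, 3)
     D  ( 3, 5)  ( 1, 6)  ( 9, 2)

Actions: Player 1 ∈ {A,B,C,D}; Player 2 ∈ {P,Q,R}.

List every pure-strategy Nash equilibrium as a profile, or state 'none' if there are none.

(A,P): not NE [P1→B gives 7>6; P2→R gives 5>2]
(A,Q): not NE [P2→R gives 5>2]
(A,R): not NE [P1→D gives 9>3]
(B,P): not NE [P2→R gives 10>8]
(B,Q): NE
(B,R): NE
(C,P): not NE [P1→B gives 7>5; P2→Q gives 6>0]
(C,Q): not NE [P1→B gives 5>2]
(C,R): not NE [P1→D gives 9>4; P2→Q gives 6>3]
(D,P): not NE [P1→B gives 7>3; P2→Q gives 6>5]
(D,Q): not NE [P1→B gives 5>1]
(D,R): not NE [P2→Q gives 6>2]

PSNE = {(B,Q), (B,R)}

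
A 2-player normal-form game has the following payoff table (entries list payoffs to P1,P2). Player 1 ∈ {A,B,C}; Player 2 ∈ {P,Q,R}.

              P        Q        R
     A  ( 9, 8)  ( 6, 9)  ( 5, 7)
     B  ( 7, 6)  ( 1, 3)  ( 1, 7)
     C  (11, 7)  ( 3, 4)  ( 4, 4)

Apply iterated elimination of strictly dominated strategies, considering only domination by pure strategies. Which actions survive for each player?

P1 drop B (A beats it: P:9>7 Q:6>1 R:5>1)
P2 drop R (P beats it: A:8>7 C:7>4)
P1→{A,C} P2→{P,Q}

Remaining: P1:{A,C} P2:{P,Q}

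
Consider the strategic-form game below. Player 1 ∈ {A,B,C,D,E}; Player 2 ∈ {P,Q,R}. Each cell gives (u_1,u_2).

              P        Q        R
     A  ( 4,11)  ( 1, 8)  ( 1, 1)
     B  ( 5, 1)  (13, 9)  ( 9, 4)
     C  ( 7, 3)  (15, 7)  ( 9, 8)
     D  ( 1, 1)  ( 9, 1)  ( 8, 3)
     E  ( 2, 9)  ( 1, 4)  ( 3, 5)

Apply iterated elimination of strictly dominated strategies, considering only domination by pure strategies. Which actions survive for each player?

P1 drop A (B beats it: P:5>4 Q:13>1 R:9>1)
P1 drop D (B beats it: P:5>1 Q:13>9 R:9>8)
P1 drop E (B beats it: P:5>2 Q:13>1 R:9>3)
P2 drop P (Q beats it: B:9>1 C:7>3)
P1→{B,C} P2→{Q,R}

Remaining: P1:{B,C} P2:{Q,R}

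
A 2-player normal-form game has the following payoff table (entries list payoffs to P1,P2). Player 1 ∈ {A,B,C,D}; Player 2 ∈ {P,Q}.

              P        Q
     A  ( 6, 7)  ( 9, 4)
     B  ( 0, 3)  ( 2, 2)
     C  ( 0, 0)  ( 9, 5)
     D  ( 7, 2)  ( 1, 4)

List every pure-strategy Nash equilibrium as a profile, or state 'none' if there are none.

(A,P): not NE [P1→D gives 7>6]
(A,Q): not NE [P2→P gives 7>4]
(B,P): not NE [P1→D gives 7>0]
(B,Q): not NE [P1→C gives 9>2; P2→P gives 3>2]
(C,P): not NE [P1→D gives 7>0; P2→Q gives 5>0]
(C,Q): NE
(D,P): not NE [P2→Q gives 4>2]
(D,Q): not NE [P1→C gives 9>1]

NE set: (C,Q)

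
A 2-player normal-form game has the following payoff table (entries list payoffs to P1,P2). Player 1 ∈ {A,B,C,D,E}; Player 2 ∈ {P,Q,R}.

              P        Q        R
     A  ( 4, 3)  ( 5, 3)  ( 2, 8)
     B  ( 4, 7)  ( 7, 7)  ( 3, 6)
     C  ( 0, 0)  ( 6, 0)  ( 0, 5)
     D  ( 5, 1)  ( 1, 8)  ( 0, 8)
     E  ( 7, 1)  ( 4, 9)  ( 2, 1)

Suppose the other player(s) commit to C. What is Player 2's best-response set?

u_2(P vs C) = 0
u_2(Q vs C) = 0
u_2(R vs C) = 5
max payoff 5 at {R}

BR_2 = {R}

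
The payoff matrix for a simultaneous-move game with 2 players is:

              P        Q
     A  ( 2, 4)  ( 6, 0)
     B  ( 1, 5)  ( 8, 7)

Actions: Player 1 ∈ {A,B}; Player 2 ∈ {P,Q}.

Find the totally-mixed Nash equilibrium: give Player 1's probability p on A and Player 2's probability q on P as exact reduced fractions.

P1 mixes 1/3 on A; P2 mixes 2/3 on P

P1 indiff ⇒ q·2+(1-q)·6 = q·1+(1-q)·8 ⇒ q(1) = (1-q)(2) ⇒ q = 2/3
P2 indiff ⇒ p·4+(1-p)·5 = p·0+(1-p)·7 ⇒ p(4) = (1-p)(2) ⇒ p = 1/3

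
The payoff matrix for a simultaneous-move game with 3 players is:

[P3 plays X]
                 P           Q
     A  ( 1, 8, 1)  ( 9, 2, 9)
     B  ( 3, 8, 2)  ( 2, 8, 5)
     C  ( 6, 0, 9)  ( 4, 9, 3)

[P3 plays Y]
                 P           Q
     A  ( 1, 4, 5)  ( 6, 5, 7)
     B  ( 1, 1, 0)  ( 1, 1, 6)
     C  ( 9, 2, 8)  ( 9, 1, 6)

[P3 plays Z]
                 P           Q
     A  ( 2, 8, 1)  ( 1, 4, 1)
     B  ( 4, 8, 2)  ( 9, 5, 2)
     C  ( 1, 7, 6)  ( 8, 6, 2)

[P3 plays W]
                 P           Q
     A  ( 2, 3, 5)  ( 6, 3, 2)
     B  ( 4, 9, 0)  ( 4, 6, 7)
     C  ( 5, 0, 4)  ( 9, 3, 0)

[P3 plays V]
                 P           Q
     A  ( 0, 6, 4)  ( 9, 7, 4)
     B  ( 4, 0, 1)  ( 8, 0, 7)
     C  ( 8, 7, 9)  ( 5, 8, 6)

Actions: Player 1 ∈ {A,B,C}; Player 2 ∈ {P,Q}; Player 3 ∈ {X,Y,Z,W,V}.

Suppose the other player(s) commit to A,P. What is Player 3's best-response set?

u_3(X vs A,P) = 1
u_3(Y vs A,P) = 5
u_3(Z vs A,P) = 1
u_3(W vs A,P) = 5
u_3(V vs A,P) = 4
max payoff 5 at {Y,W}

argmax u_3 = {Y,W}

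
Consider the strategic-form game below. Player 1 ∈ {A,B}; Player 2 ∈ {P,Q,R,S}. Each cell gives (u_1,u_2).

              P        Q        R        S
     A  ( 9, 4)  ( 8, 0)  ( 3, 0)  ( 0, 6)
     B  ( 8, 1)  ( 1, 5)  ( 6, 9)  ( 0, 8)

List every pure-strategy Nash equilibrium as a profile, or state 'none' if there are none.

(A,P): not NE [P2→S gives 6>4]
(A,Q): not NE [P2→S gives 6>0]
(A,R): not NE [P1→B gives 6>3; P2→S gives 6>0]
(A,S): NE
(B,P): not NE [P1→A gives 9>8; P2→R gives 9>1]
(B,Q): not NE [P1→A gives 8>1; P2→R gives 9>5]
(B,R): NE
(B,S): not NE [P2→R gives 9>8]

NE set: (A,S), (B,R)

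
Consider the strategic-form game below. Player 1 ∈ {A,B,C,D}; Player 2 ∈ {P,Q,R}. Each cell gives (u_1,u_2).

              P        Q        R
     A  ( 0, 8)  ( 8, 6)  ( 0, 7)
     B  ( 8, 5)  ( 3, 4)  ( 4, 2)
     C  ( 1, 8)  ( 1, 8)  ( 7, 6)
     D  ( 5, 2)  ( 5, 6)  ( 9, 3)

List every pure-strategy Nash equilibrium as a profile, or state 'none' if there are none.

(A,P): not NE [P1→B gives 8>0]
(A,Q): not NE [P2→P gives 8>6]
(A,R): not NE [P1→D gives 9>0; P2→P gives 8>7]
(B,P): NE
(B,Q): not NE [P1→A gives 8>3; P2→P gives 5>4]
(B,R): not NE [P1→D gives 9>4; P2→P gives 5>2]
(C,P): not NE [P1→B gives 8>1]
(C,Q): not NE [P1→A gives 8>1]
(C,R): not NE [P1→D gives 9>7; P2→Q gives 8>6]
(D,P): not NE [P1→B gives 8>5; P2→Q gives 6>2]
(D,Q): not NE [P1→A gives 8>5]
(D,R): not NE [P2→Q gives 6>3]

Nash profiles: (B,P)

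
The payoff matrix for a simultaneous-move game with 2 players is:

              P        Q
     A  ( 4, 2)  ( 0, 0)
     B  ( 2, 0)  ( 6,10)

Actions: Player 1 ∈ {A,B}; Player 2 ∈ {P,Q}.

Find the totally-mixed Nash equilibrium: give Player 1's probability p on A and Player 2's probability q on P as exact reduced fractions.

P1 indiff ⇒ q·4+(1-q)·0 = q·2+(1-q)·6 ⇒ q(2) = (1-q)(6) ⇒ q = 3/4
P2 indiff ⇒ p·2+(1-p)·0 = p·0+(1-p)·10 ⇒ p(2) = (1-p)(10) ⇒ p = 5/6

(p,q) = (5/6, 3/4)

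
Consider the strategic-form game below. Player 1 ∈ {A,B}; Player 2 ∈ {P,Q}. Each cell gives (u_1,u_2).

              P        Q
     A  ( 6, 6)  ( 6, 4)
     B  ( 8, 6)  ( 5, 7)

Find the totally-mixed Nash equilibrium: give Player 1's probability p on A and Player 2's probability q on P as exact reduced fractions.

P1 indiff ⇒ q·6+(1-q)·6 = q·8+(1-q)·5 ⇒ q(-2) = (1-q)(-1) ⇒ q = 1/3
P2 indiff ⇒ p·6+(1-p)·6 = p·4+(1-p)·7 ⇒ p(2) = (1-p)(1) ⇒ p = 1/3

(p,q) = (1/3, 1/3)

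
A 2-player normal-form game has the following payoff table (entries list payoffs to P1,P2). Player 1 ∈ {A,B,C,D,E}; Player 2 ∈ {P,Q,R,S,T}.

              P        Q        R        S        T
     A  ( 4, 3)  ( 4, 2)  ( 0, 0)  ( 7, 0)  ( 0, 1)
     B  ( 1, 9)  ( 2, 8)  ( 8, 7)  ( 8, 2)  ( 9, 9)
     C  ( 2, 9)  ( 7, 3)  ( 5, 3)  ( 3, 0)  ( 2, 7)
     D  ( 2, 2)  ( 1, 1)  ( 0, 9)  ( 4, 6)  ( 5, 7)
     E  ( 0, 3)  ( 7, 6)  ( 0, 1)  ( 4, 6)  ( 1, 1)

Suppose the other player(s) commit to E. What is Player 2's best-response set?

argmax u_2 = {Q,S}

u_2(P vs E) = 3
u_2(Q vs E) = 6
u_2(R vs E) = 1
u_2(S vs E) = 6
u_2(T vs E) = 1
max payoff 6 at {Q,S}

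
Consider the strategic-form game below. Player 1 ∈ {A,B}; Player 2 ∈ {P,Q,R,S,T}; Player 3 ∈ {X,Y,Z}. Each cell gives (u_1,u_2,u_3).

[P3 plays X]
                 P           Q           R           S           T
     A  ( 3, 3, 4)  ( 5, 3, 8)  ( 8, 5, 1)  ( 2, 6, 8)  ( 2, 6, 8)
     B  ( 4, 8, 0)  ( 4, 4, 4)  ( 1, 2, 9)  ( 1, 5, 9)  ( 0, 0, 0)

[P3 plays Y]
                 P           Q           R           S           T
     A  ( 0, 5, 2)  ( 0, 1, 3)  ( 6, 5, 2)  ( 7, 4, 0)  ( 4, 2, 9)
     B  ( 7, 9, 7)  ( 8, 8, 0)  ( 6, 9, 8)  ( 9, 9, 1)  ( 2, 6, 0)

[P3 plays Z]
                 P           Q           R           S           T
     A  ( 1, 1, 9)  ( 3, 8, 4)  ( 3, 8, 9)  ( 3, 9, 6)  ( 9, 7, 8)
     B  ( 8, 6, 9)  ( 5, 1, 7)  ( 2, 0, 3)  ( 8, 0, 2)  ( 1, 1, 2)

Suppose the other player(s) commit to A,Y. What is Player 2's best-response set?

argmax u_2 = {P,R}

u_2(P vs A,Y) = 5
u_2(Q vs A,Y) = 1
u_2(R vs A,Y) = 5
u_2(S vs A,Y) = 4
u_2(T vs A,Y) = 2
max payoff 5 at {P,R}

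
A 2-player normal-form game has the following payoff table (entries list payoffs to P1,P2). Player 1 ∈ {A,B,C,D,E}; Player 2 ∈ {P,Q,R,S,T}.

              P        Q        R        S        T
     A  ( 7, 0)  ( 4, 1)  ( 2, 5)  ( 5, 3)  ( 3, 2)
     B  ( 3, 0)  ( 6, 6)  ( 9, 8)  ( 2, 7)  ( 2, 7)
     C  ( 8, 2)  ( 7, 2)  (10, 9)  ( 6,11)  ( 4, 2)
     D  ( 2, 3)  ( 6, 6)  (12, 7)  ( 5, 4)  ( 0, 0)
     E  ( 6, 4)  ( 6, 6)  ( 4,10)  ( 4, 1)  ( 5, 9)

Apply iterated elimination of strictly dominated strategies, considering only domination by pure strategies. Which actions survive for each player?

P1 drop A (C beats it: P:8>7 Q:7>4 R:10>2 S:6>5 T:4>3)
P1 drop B (C beats it: P:8>3 Q:7>6 R:10>9 S:6>2 T:4>2)
P2 drop P (R beats it: C:9>2 D:7>3 E:10>4)
P2 drop Q (R beats it: C:9>2 D:7>6 E:10>6)
P2 drop T (R beats it: C:9>2 D:7>0 E:10>9)
P1 drop E (C beats it: R:10>4 S:6>4)
P1→{C,D} P2→{R,S}

IESDS → P1:{C,D} P2:{R,S}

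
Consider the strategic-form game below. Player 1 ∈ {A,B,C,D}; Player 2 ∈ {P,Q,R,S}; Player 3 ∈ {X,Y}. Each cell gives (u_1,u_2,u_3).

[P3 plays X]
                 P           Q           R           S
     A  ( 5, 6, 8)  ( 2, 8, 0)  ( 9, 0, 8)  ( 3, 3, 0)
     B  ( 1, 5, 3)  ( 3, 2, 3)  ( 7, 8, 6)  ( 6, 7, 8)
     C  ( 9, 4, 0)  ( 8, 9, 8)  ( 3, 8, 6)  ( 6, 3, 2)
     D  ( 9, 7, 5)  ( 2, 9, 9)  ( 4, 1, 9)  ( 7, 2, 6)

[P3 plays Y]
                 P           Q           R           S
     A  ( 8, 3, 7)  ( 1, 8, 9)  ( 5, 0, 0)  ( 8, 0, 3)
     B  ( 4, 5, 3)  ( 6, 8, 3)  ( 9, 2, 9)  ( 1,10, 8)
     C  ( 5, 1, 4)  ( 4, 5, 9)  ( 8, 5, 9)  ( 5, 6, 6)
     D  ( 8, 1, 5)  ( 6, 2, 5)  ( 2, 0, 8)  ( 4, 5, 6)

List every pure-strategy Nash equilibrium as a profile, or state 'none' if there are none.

(A,P,X): not NE [P1→D gives 9>5; P2→Q gives 8>6]
(A,P,Y): not NE [P2→Q gives 8>3; P3→X gives 8>7]
(A,Q,X): not NE [P1→C gives 8>2; P3→Y gives 9>0]
(A,Q,Y): not NE [P1→D gives 6>1]
(A,R,X): not NE [P2→Q gives 8>0]
(A,R,Y): not NE [P1→B gives 9>5; P2→Q gives 8>0; P3→X gives 8>0]
(A,S,X): not NE [P1→D gives 7>3; P2→Q gives 8>3; P3→Y gives 3>0]
(A,S,Y): not NE [P2→Q gives 8>0]
(B,P,X): not NE [P1→D gives 9>1; P2→R gives 8>5]
(B,P,Y): not NE [P1→D gives 8>4; P2→S gives 10>5]
(B,Q,X): not NE [P1→C gives 8>3; P2→R gives 8>2]
(B,Q,Y): not NE [P2→S gives 10>8]
(B,R,X): not NE [P1→A gives 9>7; P3→Y gives 9>6]
(B,R,Y): not NE [P2→S gives 10>2]
(B,S,X): not NE [P1→D gives 7>6; P2→R gives 8>7]
(B,S,Y): not NE [P1→A gives 8>1]
(C,P,X): not NE [P2→Q gives 9>4; P3→Y gives 4>0]
(C,P,Y): not NE [P1→D gives 8>5; P2→S gives 6>1]
(C,Q,X): not NE [P3→Y gives 9>8]
(C,Q,Y): not NE [P1→D gives 6>4; P2→S gives 6>5]
(C,R,X): not NE [P1→A gives 9>3; P2→Q gives 9>8; P3→Y gives 9>6]
(C,R,Y): not NE [P1→B gives 9>8; P2→S gives 6>5]
(C,S,X): not NE [P1→D gives 7>6; P2→Q gives 9>3; P3→Y gives 6>2]
(C,S,Y): not NE [P1→A gives 8>5]
(D,P,X): not NE [P2→Q gives 9>7]
(D,P,Y): not NE [P2→S gives 5>1]
(D,Q,X): not NE [P1→C gives 8>2]
(D,Q,Y): not NE [P2→S gives 5>2; P3→X gives 9>5]
(D,R,X): not NE [P1→A gives 9>4; P2→Q gives 9>1]
(D,R,Y): not NE [P1→B gives 9>2; P2→S gives 5>0; P3→X gives 9>8]
(D,S,X): not NE [P2→Q gives 9>2]
(D,S,Y): not NE [P1→A gives 8>4]

No pure NE.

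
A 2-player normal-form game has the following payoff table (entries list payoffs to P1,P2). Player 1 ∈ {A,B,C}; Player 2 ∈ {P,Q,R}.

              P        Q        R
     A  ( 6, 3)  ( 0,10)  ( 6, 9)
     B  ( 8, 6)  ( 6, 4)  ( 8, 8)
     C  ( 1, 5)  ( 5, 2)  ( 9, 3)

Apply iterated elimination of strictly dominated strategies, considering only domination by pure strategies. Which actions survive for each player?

Remaining: P1:{B,C} P2:{P,R}

P1 drop A (B beats it: P:8>6 Q:6>0 R:8>6)
P2 drop Q (P beats it: B:6>4 C:5>2)
P1→{B,C} P2→{P,R}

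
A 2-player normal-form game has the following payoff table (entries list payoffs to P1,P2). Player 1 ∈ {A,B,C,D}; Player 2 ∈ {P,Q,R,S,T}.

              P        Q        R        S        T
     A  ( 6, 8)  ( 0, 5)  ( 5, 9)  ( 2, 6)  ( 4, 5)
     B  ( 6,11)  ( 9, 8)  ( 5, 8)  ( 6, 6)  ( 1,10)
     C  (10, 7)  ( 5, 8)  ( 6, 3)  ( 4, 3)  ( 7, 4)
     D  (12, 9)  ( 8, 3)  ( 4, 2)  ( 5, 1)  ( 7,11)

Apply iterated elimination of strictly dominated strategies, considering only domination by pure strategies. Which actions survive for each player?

Survivors P1:{B,C,D} P2:{P,Q,T}

P1 drop A (C beats it: P:10>6 Q:5>0 R:6>5 S:4>2 T:7>4)
P2 drop R (P beats it: B:11>8 C:7>3 D:9>2)
P2 drop S (P beats it: B:11>6 C:7>3 D:9>1)
P1→{B,C,D} P2→{P,Q,T}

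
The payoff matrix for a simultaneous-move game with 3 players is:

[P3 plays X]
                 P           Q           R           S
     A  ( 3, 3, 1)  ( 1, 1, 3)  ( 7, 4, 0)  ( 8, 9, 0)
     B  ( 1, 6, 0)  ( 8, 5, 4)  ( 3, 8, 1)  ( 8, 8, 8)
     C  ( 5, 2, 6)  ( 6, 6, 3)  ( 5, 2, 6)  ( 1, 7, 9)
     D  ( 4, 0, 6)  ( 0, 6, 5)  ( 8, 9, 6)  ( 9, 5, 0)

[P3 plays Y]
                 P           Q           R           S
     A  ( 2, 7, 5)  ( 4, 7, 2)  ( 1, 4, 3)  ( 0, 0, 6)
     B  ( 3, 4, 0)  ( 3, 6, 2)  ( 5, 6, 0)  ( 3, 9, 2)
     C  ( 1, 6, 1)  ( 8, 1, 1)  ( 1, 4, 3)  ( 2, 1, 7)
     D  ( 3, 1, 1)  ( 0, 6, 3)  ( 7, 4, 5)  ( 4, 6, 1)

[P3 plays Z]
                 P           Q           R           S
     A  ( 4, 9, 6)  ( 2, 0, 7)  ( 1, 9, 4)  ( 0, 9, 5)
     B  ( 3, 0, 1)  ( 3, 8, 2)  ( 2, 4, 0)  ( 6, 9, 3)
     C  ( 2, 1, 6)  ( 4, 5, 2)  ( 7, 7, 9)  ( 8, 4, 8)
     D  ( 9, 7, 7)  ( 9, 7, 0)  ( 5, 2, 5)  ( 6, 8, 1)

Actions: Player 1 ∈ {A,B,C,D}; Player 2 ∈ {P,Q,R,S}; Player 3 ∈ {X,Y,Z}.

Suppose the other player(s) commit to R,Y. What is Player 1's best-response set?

argmax u_1 = {D}

u_1(A vs R,Y) = 1
u_1(B vs R,Y) = 5
u_1(C vs R,Y) = 1
u_1(D vs R,Y) = 7
max payoff 7 at {D}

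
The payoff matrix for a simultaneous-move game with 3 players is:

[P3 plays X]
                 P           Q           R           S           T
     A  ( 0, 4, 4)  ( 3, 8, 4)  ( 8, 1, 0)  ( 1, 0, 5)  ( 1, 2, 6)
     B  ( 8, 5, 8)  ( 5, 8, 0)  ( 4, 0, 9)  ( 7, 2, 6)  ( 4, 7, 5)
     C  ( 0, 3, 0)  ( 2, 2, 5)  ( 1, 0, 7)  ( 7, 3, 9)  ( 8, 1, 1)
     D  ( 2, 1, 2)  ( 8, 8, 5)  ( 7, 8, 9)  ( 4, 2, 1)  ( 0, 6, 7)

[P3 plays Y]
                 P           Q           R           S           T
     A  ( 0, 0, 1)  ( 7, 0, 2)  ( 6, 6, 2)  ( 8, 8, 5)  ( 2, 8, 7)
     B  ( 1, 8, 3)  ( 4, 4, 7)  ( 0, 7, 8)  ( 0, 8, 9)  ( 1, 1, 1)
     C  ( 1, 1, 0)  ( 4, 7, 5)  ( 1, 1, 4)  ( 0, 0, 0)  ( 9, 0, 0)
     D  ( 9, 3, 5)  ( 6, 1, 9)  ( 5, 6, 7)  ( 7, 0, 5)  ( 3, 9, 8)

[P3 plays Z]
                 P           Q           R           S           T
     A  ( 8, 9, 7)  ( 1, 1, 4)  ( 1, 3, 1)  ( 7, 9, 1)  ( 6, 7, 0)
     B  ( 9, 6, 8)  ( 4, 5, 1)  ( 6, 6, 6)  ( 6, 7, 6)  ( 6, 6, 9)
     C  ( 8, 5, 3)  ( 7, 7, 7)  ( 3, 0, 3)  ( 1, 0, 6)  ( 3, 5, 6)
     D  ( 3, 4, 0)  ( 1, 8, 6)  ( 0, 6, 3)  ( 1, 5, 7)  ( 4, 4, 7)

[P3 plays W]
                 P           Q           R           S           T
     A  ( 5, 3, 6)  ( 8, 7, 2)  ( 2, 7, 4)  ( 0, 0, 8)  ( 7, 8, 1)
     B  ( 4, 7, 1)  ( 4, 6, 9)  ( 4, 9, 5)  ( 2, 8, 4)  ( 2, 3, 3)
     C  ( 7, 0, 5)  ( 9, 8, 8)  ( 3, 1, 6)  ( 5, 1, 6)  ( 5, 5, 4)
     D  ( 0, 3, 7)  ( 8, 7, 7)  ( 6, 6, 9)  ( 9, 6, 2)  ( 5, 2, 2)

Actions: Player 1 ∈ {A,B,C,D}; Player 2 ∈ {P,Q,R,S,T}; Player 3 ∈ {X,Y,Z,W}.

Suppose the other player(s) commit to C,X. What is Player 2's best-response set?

argmax u_2 = {P,S}

u_2(P vs C,X) = 3
u_2(Q vs C,X) = 2
u_2(R vs C,X) = 0
u_2(S vs C,X) = 3
u_2(T vs C,X) = 1
max payoff 3 at {P,S}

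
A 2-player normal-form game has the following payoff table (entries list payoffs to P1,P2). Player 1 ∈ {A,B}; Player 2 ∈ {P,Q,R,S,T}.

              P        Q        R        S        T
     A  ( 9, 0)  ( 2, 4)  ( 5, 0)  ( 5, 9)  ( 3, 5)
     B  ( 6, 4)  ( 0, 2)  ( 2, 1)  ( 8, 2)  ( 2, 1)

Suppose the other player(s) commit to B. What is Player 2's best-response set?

u_2(P vs B) = 4
u_2(Q vs B) = 2
u_2(R vs B) = 1
u_2(S vs B) = 2
u_2(T vs B) = 1
max payoff 4 at {P}

P2 best: {P}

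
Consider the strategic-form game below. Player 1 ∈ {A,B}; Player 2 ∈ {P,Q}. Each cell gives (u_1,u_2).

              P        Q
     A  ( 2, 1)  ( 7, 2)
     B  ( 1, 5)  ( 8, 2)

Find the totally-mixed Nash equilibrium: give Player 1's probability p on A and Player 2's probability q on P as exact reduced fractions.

P1 mixes 3/4 on A; P2 mixes 1/2 on P

P1 indiff ⇒ q·2+(1-q)·7 = q·1+(1-q)·8 ⇒ q(1) = (1-q)(1) ⇒ q = 1/2
P2 indiff ⇒ p·1+(1-p)·5 = p·2+(1-p)·2 ⇒ p(-1) = (1-p)(-3) ⇒ p = 3/4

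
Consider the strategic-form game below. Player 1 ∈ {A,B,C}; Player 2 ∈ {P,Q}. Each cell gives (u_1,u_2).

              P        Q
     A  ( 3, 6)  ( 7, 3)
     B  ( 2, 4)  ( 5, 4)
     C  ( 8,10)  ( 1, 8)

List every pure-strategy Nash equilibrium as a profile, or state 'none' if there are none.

(A,P): not NE [P1→C gives 8>3]
(A,Q): not NE [P2→P gives 6>3]
(B,P): not NE [P1→C gives 8>2]
(B,Q): not NE [P1→A gives 7>5]
(C,P): NE
(C,Q): not NE [P1→A gives 7>1; P2→P gives 10>8]

PSNE = {(C,P)}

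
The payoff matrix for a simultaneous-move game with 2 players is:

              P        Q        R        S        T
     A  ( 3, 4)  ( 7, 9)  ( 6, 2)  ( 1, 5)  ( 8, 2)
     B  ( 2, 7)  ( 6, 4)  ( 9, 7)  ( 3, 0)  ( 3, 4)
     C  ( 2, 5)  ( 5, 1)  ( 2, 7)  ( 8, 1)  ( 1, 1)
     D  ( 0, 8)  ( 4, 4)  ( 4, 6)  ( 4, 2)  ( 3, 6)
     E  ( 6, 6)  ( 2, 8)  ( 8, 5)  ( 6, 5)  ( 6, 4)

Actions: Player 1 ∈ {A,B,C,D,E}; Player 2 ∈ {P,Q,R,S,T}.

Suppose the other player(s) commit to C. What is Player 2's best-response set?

P2 best: {R}

u_2(P vs C) = 5
u_2(Q vs C) = 1
u_2(R vs C) = 7
u_2(S vs C) = 1
u_2(T vs C) = 1
max payoff 7 at {R}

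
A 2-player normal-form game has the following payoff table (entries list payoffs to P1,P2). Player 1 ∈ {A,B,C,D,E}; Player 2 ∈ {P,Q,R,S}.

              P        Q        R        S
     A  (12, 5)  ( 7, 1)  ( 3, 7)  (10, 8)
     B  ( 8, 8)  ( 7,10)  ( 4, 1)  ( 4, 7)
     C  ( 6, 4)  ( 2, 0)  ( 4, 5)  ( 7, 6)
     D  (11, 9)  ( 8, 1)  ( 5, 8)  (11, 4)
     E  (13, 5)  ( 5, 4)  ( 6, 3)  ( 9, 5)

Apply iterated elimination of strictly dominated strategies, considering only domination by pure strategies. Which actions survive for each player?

Remaining: P1:{A,D,E} P2:{P,R,S}

P1 drop B (D beats it: P:11>8 Q:8>7 R:5>4 S:11>4)
P1 drop C (D beats it: P:11>6 Q:8>2 R:5>4 S:11>7)
P2 drop Q (P beats it: A:5>1 D:9>1 E:5>4)
P1→{A,D,E} P2→{P,R,S}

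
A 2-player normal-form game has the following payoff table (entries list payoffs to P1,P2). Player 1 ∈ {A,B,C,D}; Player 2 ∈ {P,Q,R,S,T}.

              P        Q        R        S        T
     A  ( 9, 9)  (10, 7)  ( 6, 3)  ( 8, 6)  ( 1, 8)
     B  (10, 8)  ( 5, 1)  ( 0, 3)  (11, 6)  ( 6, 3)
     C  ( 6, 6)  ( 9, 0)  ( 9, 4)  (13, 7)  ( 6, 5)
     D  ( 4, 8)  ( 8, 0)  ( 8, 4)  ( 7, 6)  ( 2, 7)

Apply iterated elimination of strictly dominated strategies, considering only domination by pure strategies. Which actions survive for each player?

IESDS → P1:{B,C} P2:{P,S}

P1 drop D (C beats it: P:6>4 Q:9>8 R:9>8 S:13>7 T:6>2)
P2 drop Q (P beats it: A:9>7 B:8>1 C:6>0)
P2 drop R (P beats it: A:9>3 B:8>3 C:6>4)
P1 drop A (B beats it: P:10>9 S:11>8 T:6>1)
P2 drop T (P beats it: B:8>3 C:6>5)
P1→{B,C} P2→{P,S}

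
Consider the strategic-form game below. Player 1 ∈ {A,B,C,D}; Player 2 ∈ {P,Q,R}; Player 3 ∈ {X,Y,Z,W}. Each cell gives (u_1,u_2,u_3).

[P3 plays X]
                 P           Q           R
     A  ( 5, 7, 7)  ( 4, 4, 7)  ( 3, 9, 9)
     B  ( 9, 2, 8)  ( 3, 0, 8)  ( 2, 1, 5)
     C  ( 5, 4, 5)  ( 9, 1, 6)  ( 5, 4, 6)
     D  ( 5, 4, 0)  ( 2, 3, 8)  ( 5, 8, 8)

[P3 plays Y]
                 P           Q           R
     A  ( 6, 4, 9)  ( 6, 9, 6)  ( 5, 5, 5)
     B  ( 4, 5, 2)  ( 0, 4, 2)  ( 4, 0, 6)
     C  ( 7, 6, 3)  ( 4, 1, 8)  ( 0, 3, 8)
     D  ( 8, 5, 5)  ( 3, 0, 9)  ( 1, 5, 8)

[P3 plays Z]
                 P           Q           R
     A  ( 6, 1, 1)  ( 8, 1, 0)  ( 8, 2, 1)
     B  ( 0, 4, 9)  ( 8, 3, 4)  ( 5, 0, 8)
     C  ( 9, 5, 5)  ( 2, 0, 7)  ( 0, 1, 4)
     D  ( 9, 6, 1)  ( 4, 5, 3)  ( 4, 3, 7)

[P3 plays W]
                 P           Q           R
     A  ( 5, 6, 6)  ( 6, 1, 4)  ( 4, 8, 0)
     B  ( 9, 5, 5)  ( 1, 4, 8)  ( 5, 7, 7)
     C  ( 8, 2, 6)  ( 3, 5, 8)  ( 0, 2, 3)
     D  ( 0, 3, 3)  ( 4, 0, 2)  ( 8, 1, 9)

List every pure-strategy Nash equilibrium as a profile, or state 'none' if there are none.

(A,P,X): not NE [P1→B gives 9>5; P2→R gives 9>7; P3→Y gives 9>7]
(A,P,Y): not NE [P1→D gives 8>6; P2→Q gives 9>4]
(A,P,Z): not NE [P1→D gives 9>6; P2→R gives 2>1; P3→Y gives 9>1]
(A,P,W): not NE [P1→B gives 9>5; P2→R gives 8>6; P3→Y gives 9>6]
(A,Q,X): not NE [P1→C gives 9>4; P2→R gives 9>4]
(A,Q,Y): not NE [P3→X gives 7>6]
(A,Q,Z): not NE [P2→R gives 2>1; P3→X gives 7>0]
(A,Q,W): not NE [P2→R gives 8>1; P3→X gives 7>4]
(A,R,X): not NE [P1→D gives 5>3]
(A,R,Y): not NE [P2→Q gives 9>5; P3→X gives 9>5]
(A,R,Z): not NE [P3→X gives 9>1]
(A,R,W): not NE [P1→D gives 8>4; P3→X gives 9>0]
(B,P,X): not NE [P3→Z gives 9>8]
(B,P,Y): not NE [P1→D gives 8>4; P3→Z gives 9>2]
(B,P,Z): not NE [P1→D gives 9>0]
(B,P,W): not NE [P2→R gives 7>5; P3→Z gives 9>5]
(B,Q,X): not NE [P1→C gives 9>3; P2→P gives 2>0]
(B,Q,Y): not NE [P1→A gives 6>0; P2→P gives 5>4; P3→W gives 8>2]
(B,Q,Z): not NE [P2→P gives 4>3; P3→W gives 8>4]
(B,Q,W): not NE [P1→A gives 6>1; P2→R gives 7>4]
(B,R,X): not NE [P1→D gives 5>2; P2→P gives 2>1; P3→Z gives 8>5]
(B,R,Y): not NE [P1→A gives 5>4; P2→P gives 5>0; P3→Z gives 8>6]
(B,R,Z): not NE [P1→A gives 8>5; P2→P gives 4>0]
(B,R,W): not NE [P1→D gives 8>5; P3→Z gives 8>7]
(C,P,X): not NE [P1→B gives 9>5; P3→W gives 6>5]
(C,P,Y): not NE [P1→D gives 8>7; P3→W gives 6>3]
(C,P,Z): not NE [P3→W gives 6>5]
(C,P,W): not NE [P1→B gives 9>8; P2→Q gives 5>2]
(C,Q,X): not NE [P2→R gives 4>1; P3→W gives 8>6]
(C,Q,Y): not NE [P1→A gives 6>4; P2→P gives 6>1]
(C,Q,Z): not NE [P1→B gives 8>2; P2→P gives 5>0; P3→W gives 8>7]
(C,Q,W): not NE [P1→A gives 6>3]
(C,R,X): not NE [P3→Y gives 8>6]
(C,R,Y): not NE [P1→A gives 5>0; P2→P gives 6>3]
(C,R,Z): not NE [P1→A gives 8>0; P2→P gives 5>1; P3→Y gives 8>4]
(C,R,W): not NE [P1→D gives 8>0; P2→Q gives 5>2; P3→Y gives 8>3]
(D,P,X): not NE [P1→B gives 9>5; P2→R gives 8>4; P3→Y gives 5>0]
(D,P,Y): NE
(D,P,Z): not NE [P3→Y gives 5>1]
(D,P,W): not NE [P1→B gives 9>0; P3→Y gives 5>3]
(D,Q,X): not NE [P1→C gives 9>2; P2→R gives 8>3; P3→Y gives 9>8]
(D,Q,Y): not NE [P1→A gives 6>3; P2→R gives 5>0]
(D,Q,Z): not NE [P1→B gives 8>4; P2→P gives 6>5; P3→Y gives 9>3]
(D,Q,W): not NE [P1→A gives 6>4; P2→P gives 3>0; P3→Y gives 9>2]
(D,R,X): not NE [P3→W gives 9>8]
(D,R,Y): not NE [P1→A gives 5>1; P3→W gives 9>8]
(D,R,Z): not NE [P1→A gives 8>4; P2→P gives 6>3; P3→W gives 9>7]
(D,R,W): not NE [P2→P gives 3>1]

PSNE = {(D,P,Y)}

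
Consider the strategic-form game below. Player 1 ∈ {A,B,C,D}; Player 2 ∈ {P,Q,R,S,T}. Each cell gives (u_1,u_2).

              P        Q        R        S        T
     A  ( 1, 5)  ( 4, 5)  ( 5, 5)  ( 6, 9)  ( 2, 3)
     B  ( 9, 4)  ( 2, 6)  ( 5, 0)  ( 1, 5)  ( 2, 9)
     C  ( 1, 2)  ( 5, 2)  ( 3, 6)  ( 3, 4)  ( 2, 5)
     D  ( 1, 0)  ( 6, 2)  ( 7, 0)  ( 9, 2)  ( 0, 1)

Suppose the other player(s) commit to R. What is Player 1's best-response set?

u_1(A vs R) = 5
u_1(B vs R) = 5
u_1(C vs R) = 3
u_1(D vs R) = 7
max payoff 7 at {D}

P1 best: {D}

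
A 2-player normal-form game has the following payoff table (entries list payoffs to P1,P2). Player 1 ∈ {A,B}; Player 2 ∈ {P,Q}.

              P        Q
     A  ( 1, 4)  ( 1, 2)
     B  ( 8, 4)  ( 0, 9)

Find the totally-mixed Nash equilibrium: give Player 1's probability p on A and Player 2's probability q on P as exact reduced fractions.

p=5/7, q=1/8

P1 indiff ⇒ q·1+(1-q)·1 = q·8+(1-q)·0 ⇒ q(-7) = (1-q)(-1) ⇒ q = 1/8
P2 indiff ⇒ p·4+(1-p)·4 = p·2+(1-p)·9 ⇒ p(2) = (1-p)(5) ⇒ p = 5/7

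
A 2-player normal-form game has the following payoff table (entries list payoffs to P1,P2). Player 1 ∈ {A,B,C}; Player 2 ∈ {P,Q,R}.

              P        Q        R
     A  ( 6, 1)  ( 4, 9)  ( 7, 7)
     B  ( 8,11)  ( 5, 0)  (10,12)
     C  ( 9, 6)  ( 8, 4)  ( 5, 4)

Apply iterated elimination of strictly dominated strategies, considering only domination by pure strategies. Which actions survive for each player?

P1 drop A (B beats it: P:8>6 Q:5>4 R:10>7)
P2 drop Q (P beats it: B:11>0 C:6>4)
P1→{B,C} P2→{P,R}

IESDS → P1:{B,C} P2:{P,R}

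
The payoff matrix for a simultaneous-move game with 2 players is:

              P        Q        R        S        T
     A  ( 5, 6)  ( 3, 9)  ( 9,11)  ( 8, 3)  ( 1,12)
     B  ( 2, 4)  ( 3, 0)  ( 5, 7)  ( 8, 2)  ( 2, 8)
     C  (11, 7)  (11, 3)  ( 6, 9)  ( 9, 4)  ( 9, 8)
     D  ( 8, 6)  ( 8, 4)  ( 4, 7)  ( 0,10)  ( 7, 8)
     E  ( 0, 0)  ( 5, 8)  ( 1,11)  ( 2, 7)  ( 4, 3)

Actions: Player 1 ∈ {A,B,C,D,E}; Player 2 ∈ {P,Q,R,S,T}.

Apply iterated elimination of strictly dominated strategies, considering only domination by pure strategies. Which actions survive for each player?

Survivors P1:{A,C} P2:{R,T}

P1 drop B (C beats it: P:11>2 Q:11>3 R:6>5 S:9>8 T:9>2)
P1 drop D (C beats it: P:11>8 Q:11>8 R:6>4 S:9>0 T:9>7)
P1 drop E (C beats it: P:11>0 Q:11>5 R:6>1 S:9>2 T:9>4)
P2 drop P (R beats it: A:11>6 C:9>7)
P2 drop Q (R beats it: A:11>9 C:9>3)
P2 drop S (R beats it: A:11>3 C:9>4)
P1→{A,C} P2→{R,T}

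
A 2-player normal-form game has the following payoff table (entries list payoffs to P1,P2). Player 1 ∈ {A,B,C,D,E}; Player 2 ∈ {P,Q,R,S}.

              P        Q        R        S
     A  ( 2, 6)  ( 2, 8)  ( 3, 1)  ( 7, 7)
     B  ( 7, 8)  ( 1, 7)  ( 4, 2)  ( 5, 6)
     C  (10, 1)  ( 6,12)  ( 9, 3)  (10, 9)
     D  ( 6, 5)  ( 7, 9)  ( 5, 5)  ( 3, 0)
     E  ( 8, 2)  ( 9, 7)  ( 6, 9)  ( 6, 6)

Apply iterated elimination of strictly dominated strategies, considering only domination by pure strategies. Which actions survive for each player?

P1 drop A (C beats it: P:10>2 Q:6>2 R:9>3 S:10>7)
P1 drop B (C beats it: P:10>7 Q:6>1 R:9>4 S:10>5)
P1 drop D (E beats it: P:8>6 Q:9>7 R:6>5 S:6>3)
P2 drop P (Q beats it: C:12>1 E:7>2)
P2 drop S (Q beats it: C:12>9 E:7>6)
P1→{C,E} P2→{Q,R}

Survivors P1:{C,E} P2:{Q,R}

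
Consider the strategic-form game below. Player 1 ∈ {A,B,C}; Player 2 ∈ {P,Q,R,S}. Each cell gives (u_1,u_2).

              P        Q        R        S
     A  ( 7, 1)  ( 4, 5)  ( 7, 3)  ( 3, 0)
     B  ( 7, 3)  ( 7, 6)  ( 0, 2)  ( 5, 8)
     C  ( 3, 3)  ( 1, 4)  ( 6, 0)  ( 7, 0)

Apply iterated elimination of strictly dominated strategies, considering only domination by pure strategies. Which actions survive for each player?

Survivors P1:{B,C} P2:{Q,S}

P2 drop P (Q beats it: A:5>1 B:6>3 C:4>3)
P2 drop R (Q beats it: A:5>3 B:6>2 C:4>0)
P1 drop A (B beats it: Q:7>4 S:5>3)
P1→{B,C} P2→{Q,S}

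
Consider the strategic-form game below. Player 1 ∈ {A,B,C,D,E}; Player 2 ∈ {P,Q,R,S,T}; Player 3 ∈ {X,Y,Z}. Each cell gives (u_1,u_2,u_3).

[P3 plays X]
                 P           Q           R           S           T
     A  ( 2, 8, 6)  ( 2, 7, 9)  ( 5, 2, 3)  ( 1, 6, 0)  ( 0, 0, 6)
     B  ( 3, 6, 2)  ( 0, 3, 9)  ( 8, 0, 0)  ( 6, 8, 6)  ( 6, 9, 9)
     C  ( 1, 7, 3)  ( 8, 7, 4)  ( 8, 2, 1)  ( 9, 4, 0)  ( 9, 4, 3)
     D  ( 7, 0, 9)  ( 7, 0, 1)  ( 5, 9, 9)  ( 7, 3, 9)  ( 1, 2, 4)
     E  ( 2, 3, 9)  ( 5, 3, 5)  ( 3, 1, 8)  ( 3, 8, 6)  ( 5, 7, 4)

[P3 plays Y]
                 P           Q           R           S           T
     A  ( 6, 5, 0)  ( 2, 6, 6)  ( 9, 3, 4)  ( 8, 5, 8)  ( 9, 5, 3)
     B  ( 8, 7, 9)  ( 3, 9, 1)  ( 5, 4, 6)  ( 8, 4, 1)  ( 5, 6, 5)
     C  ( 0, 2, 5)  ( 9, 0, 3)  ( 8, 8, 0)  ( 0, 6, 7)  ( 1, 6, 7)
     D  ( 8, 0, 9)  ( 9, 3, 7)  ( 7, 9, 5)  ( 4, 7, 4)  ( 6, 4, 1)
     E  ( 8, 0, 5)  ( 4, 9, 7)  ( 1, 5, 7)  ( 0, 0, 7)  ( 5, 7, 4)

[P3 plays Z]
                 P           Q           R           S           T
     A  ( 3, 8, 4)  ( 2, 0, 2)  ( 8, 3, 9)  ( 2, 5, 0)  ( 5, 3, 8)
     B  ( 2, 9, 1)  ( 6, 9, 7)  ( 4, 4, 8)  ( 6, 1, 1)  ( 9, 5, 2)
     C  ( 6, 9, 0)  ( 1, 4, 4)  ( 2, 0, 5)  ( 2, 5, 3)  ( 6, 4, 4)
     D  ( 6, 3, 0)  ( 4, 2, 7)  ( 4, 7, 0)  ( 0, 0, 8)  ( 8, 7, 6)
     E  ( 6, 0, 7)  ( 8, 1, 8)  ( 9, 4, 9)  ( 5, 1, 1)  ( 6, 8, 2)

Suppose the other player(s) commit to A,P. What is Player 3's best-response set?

u_3(X vs A,P) = 6
u_3(Y vs A,P) = 0
u_3(Z vs A,P) = 4
max payoff 6 at {X}

BR_3 = {X}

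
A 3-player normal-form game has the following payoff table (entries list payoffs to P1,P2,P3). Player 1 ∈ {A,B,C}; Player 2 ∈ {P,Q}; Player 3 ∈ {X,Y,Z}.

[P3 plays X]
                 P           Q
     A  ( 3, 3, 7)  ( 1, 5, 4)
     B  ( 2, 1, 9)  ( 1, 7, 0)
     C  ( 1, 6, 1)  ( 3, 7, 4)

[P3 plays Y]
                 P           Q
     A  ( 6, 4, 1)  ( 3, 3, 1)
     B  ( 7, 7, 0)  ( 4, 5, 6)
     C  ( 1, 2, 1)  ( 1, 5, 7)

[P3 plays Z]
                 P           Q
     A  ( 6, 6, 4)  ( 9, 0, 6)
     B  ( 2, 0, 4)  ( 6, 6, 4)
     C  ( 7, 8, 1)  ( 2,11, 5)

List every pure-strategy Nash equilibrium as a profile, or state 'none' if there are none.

Equilibria: none

(A,P,X): not NE [P2→Q gives 5>3]
(A,P,Y): not NE [P1→B gives 7>6; P3→X gives 7>1]
(A,P,Z): not NE [P1→C gives 7>6; P3→X gives 7>4]
(A,Q,X): not NE [P1→C gives 3>1; P3→Z gives 6>4]
(A,Q,Y): not NE [P1→B gives 4>3; P2→P gives 4>3; P3→Z gives 6>1]
(A,Q,Z): not NE [P2→P gives 6>0]
(B,P,X): not NE [P1→A gives 3>2; P2→Q gives 7>1]
(B,P,Y): not NE [P3→X gives 9>0]
(B,P,Z): not NE [P1→C gives 7>2; P2→Q gives 6>0; P3→X gives 9>4]
(B,Q,X): not NE [P1→C gives 3>1; P3→Y gives 6>0]
(B,Q,Y): not NE [P2→P gives 7>5]
(B,Q,Z): not NE [P1→A gives 9>6; P3→Y gives 6>4]
(C,P,X): not NE [P1→A gives 3>1; P2→Q gives 7>6]
(C,P,Y): not NE [P1→B gives 7>1; P2→Q gives 5>2]
(C,P,Z): not NE [P2→Q gives 11>8]
(C,Q,X): not NE [P3→Y gives 7>4]
(C,Q,Y): not NE [P1→B gives 4>1]
(C,Q,Z): not NE [P1→A gives 9>2; P3→Y gives 7>5]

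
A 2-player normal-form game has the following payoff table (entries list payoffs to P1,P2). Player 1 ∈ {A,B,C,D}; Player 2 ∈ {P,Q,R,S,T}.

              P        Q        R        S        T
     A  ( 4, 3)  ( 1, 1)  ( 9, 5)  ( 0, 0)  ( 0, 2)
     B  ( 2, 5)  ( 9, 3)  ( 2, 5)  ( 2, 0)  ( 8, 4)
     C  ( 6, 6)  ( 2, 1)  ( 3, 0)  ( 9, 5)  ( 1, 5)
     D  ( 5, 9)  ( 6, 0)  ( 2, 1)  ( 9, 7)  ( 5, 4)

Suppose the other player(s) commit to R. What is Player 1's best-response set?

BR_1 = {A}

u_1(A vs R) = 9
u_1(B vs R) = 2
u_1(C vs R) = 3
u_1(D vs R) = 2
max payoff 9 at {A}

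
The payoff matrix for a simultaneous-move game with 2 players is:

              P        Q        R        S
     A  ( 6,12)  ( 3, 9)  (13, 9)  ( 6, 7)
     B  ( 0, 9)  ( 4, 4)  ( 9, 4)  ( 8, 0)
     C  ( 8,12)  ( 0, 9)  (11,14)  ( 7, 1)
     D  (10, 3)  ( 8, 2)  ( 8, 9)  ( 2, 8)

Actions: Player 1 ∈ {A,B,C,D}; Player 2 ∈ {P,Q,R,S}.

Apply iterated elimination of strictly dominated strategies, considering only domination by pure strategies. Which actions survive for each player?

P2 drop Q (P beats it: A:12>9 B:9>4 C:12>9 D:3>2)
P2 drop S (R beats it: A:9>7 B:4>0 C:14>1 D:9>8)
P1 drop B (A beats it: P:6>0 R:13>9)
P1→{A,C,D} P2→{P,R}

IESDS → P1:{A,C,D} P2:{P,R}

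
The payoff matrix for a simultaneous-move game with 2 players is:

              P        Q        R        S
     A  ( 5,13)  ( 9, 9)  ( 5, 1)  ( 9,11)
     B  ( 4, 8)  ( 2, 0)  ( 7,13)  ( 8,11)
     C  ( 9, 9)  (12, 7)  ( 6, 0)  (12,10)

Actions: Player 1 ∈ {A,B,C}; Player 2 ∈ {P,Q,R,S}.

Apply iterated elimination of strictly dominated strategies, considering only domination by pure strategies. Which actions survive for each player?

P1 drop A (C beats it: P:9>5 Q:12>9 R:6>5 S:12>9)
P2 drop P (S beats it: B:11>8 C:10>9)
P2 drop Q (S beats it: B:11>0 C:10>7)
P1→{B,C} P2→{R,S}

IESDS → P1:{B,C} P2:{R,S}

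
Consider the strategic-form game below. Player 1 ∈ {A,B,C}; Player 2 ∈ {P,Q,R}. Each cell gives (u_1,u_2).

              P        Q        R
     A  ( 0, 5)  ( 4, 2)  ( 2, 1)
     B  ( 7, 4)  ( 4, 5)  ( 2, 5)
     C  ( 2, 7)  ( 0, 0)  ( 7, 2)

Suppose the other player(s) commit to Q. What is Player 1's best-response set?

u_1(A vs Q) = 4
u_1(B vs Q) = 4
u_1(C vs Q) = 0
max payoff 4 at {A,B}

argmax u_1 = {A,B}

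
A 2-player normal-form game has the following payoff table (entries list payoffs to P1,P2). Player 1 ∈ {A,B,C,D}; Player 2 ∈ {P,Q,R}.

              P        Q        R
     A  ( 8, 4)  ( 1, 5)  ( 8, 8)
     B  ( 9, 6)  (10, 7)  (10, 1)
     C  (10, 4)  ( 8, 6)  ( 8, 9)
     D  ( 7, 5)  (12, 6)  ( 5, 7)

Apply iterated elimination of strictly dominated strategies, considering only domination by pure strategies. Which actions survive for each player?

P1 drop A (B beats it: P:9>8 Q:10>1 R:10>8)
P2 drop P (Q beats it: B:7>6 C:6>4 D:6>5)
P1 drop C (B beats it: Q:10>8 R:10>8)
P1→{B,D} P2→{Q,R}

Remaining: P1:{B,D} P2:{Q,R}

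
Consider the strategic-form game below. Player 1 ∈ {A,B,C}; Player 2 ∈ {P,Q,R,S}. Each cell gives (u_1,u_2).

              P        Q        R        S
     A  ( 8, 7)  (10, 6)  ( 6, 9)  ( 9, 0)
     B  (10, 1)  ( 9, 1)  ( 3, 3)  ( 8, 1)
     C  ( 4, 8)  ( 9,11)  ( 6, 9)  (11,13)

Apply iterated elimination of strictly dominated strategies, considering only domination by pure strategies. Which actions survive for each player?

Survivors P1:{A,C} P2:{Q,R,S}

P2 drop P (R beats it: A:9>7 B:3>1 C:9>8)
P1 drop B (A beats it: Q:10>9 R:6>3 S:9>8)
P1→{A,C} P2→{Q,R,S}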